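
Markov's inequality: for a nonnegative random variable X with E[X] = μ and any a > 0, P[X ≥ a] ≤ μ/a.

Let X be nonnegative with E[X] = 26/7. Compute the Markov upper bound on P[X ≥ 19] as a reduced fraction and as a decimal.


μ = E[X] = 26/7, a = 19.
Markov: P[X ≥ 19] ≤ μ/a = (26/7)/19 = 26/133.
Numerically: ≈ 0.195.
(Since a = 19 > μ = 3.714, the bound 26/133 is < 1 and informative.)

P[X ≥ 19] ≤ 26/133 ≈ 0.195.


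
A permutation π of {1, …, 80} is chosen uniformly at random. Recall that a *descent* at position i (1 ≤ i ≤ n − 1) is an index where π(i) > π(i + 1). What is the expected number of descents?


Write X = Σ X_I over i = 1, …, 79, with X_I the indicator of one descent.
There are 79 indicators.
For each fixed i, the pair (π(i), π(i+1)) is a uniformly random ordered pair of distinct values from {1, …, 80}; by symmetry P[π(i) > π(i+1)] = 1/2.
By linearity: E[X] = 79 · (1/2) = (80 − 1) · (1/2) = 79/2 ≈ 39.500000.

E[X] = 79/2 = 39.500000.


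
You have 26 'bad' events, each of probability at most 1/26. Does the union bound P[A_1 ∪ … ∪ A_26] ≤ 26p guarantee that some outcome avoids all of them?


Union bound: P[∪_{i=1}^{26} A_i] ≤ Σ_i P[A_i] ≤ 26·p = 26·(1/26) = 1.
Numerically: 1 ≈ 1.000000.
Is 1 < 1? NO.
Since the bound 1 is ≥ 1, the union bound is uninformative here; it does NOT by itself certify existence.

26·p = 1 ≈ 1.000000; existence NOT certified by the union bound.


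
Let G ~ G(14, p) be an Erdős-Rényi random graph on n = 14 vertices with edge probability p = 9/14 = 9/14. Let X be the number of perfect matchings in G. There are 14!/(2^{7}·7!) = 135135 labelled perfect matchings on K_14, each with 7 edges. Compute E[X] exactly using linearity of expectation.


K_14 has 14!/(2^{7}·7!) = 135135 labelled perfect matchings.
For each such perfect matching H, let X_H = 1 if all 7 edges of H are present in G. Then P[X_H = 1] = p^{7} = (9/14)^{7} = 4782969/105413504.
Summing the indicators: E[X] = Σ_H E[X_H] = 135135 · p^{7} = 135135 · 4782969/105413504 = 92335216545/15059072.
Numerically: E[X] ≈ 6132.

E[X] = 135135 · (9/14)^{7} = 92335216545/15059072 ≈ 6132.


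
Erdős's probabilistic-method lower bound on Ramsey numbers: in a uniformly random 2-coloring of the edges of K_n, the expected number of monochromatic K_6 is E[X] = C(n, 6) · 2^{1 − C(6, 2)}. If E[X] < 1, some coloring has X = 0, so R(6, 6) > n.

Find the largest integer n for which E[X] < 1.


We need C(n, 6) · 2^{1 − 15} < 1, i.e. C(n, 6) < 2^{15 − 1} = 16384.
Check values of n near the boundary:
  n = 14: C(14, 6) = 3003; 3003 < 16384? YES
  n = 15: C(15, 6) = 5005; 5005 < 16384? YES
  n = 16: C(16, 6) = 8008; 8008 < 16384? YES
  n = 17: C(17, 6) = 12376; 12376 < 16384? YES
  n = 18: C(18, 6) = 18564; 18564 < 16384? NO
  n = 19: C(19, 6) = 27132; 27132 < 16384? NO
  n = 20: C(20, 6) = 38760; 38760 < 16384? NO
The largest n with C(n, 6) < 16384 is n = 17 (where E[X] = 1547/2048 ≈ 0.75537). Hence R(6, 6) > 17, i.e. R(6, 6) ≥ 18.

Largest n = 17; hence R(6, 6) > 17.


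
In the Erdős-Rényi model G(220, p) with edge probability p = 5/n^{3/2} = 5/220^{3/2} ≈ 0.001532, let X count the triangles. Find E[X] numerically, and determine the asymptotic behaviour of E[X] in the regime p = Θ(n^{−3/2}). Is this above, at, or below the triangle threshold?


Number of potential triangles: C(220, 3) = 1750540.
Each occurs with probability p³ ≈ (0.001532)³ ≈ 3.597559e-09.
By linearity: E[X] = C(220, 3)·p³ ≈ 1750540 · 3.597559e-09 ≈ 0.0063.
Since α = 3/2 > 1, p = c/n^{3/2} = o(1/n) is below the triangle threshold p ~ 1/n. Asymptotically E[X] ~ (c³/6)·n^{3(1−α)} = (5³/6)·n^{-1.5} → 0, so by Markov's inequality G has no triangles w.h.p.

E[X] ≈ 0.0063; in regime p = Θ(1/n^{3/2}) E[X] tends to 0 (below the triangle threshold p ~ 1/n).


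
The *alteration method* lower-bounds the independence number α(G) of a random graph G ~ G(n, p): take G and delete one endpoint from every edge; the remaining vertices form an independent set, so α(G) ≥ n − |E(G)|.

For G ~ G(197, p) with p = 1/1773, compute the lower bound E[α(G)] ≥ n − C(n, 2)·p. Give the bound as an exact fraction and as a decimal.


E[|E(G)|] = C(197, 2)·p = 19306 · (1/1773) = 98/9.
E[α(G)] ≥ n − E[|E(G)|] = 197 − 98/9 = 1675/9.
Numerically: ≈ 186.111.
(This is only a lower bound; the true E[α(G)] may be larger.)

E[α(G)] ≥ 1675/9 ≈ 186.111.


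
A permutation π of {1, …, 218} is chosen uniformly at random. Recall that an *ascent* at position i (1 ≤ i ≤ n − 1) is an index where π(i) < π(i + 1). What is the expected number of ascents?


Write X = Σ X_I over i = 1, …, 217, with X_I the indicator of one ascent.
There are 217 indicators.
For each fixed i, the pair (π(i), π(i+1)) is a uniformly random ordered pair of distinct values from {1, …, 218}; by symmetry P[π(i) < π(i+1)] = 1/2.
By linearity: E[X] = 217 · (1/2) = (218 − 1) · (1/2) = 217/2 ≈ 108.5000.

E[X] = 217/2 = 108.5000.


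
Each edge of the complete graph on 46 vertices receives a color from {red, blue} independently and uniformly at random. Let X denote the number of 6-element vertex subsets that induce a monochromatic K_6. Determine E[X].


Let X = Σ_S X_S over the C(46, 6) = 9366819 subsets S of size 6, where X_S = 1 if the K_6 on S is monochromatic.
For a fixed S, the K_6 on S has C(6, 2) = 15 edges. P[all 15 edges red] = (1/2)^15, and likewise for blue, so P[monochromatic] = 2·(1/2)^15 = 2^{1 − 15} = 1/16384.
By linearity of expectation: E[X] = C(46, 6) · 2^{1 − 15} = 9366819 · 1/16384 = 9366819/16384.
Numerically: E[X] ≈ 571.705.

E[X] = C(46,6)·2^(1−C(6,2)) = 9366819/16384 ≈ 571.705.


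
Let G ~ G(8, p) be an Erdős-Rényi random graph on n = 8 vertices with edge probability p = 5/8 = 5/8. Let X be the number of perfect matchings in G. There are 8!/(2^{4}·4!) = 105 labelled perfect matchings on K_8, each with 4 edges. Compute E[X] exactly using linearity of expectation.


K_8 has 8!/(2^{4}·4!) = 105 labelled perfect matchings.
For each such perfect matching H, let X_H = 1 if all 4 edges of H are present in G. Then P[X_H = 1] = p^{4} = (5/8)^{4} = 625/4096.
By linearity of expectation: E[X] = Σ_H E[X_H] = 105 · p^{4} = 105 · 625/4096 = 65625/4096.
Numerically: E[X] ≈ 16.

E[X] = 105 · (5/8)^{4} = 65625/4096 ≈ 16.


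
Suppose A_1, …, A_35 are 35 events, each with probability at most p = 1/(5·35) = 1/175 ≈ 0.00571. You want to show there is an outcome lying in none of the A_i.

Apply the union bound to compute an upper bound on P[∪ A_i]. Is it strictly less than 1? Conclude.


Union bound: P[∪_{i=1}^{35} A_i] ≤ Σ_i P[A_i] ≤ 35·p = 35·(1/175) = 1/5.
Numerically: 1/5 ≈ 0.20000.
Is 1/5 < 1? YES.
Since P[∪ A_i] ≤ 1/5 < 1, the complement has P[∩ A_i^c] ≥ 1 − 1/5 = 4/5 > 0, so some outcome avoids every A_i.

35·p = 1/5 ≈ 0.20000; existence CERTIFIED by the union bound.


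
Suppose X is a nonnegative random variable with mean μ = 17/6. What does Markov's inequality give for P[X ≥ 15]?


μ = E[X] = 17/6, a = 15.
Markov: P[X ≥ 15] ≤ μ/a = (17/6)/15 = 17/90.
Numerically: ≈ 0.18889.
(Since a = 15 > μ = 2.83333, the bound 17/90 is < 1 and informative.)

P[X ≥ 15] ≤ 17/90 ≈ 0.18889.


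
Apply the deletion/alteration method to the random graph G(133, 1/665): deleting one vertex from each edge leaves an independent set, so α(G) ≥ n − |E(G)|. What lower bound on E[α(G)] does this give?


E[|E(G)|] = C(133, 2)·p = 8778 · (1/665) = 66/5.
E[α(G)] ≥ n − E[|E(G)|] = 133 − 66/5 = 599/5.
Numerically: ≈ 119.8000.
(This is only a lower bound; the true E[α(G)] may be larger.)

E[α(G)] ≥ 599/5 ≈ 119.8000.


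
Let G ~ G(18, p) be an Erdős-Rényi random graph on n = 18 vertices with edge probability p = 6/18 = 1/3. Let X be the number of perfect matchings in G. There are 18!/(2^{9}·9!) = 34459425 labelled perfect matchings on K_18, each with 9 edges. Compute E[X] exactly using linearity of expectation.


K_18 has 18!/(2^{9}·9!) = 34459425 labelled perfect matchings.
For each such perfect matching H, let X_H = 1 if all 9 edges of H are present in G. Then P[X_H = 1] = p^{9} = (1/3)^{9} = 1/19683.
By linearity: E[X] = Σ_H E[X_H] = 34459425 · p^{9} = 34459425 · 1/19683 = 425425/243.
Numerically: E[X] ≈ 1750.7.

E[X] = 34459425 · (1/3)^{9} = 425425/243 ≈ 1750.7.


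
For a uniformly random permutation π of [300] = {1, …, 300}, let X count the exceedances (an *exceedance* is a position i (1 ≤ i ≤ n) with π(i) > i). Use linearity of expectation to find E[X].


Write X = Σ_{i=1}^{300} X_i, where X_i = 1_{π(i) > i}.
For each fixed i, π(i) is uniform over {1, …, 300} (marginal of a uniform permutation), so P[π(i) > i] = (n − i)/n. Summing: Σ_{i=1}^{300} (n − i)/n = (0 + 1 + … + 299)/300 = 300(300 − 1)/(2·300) = (300 − 1)/2.
Hence E[X] = Σ_{i=1}^{300} (300 − i)/300 = 299/2 ≈ 149.500000.

E[X] = 299/2 = 149.500000.


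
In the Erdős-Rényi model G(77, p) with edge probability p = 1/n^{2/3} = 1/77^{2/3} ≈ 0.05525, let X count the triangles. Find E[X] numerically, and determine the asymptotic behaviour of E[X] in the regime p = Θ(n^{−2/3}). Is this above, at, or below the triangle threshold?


Number of potential triangles: C(77, 3) = 73150.
Each occurs with probability p³ ≈ (0.05525)³ ≈ 1.686625e-04.
By linearity: E[X] = C(77, 3)·p³ ≈ 73150 · 1.686625e-04 ≈ 12.3377.
Since α = 2/3 < 1, p = c/n^{2/3} ≫ 1/n is above the triangle threshold p ~ 1/n. Asymptotically E[X] ~ (c³/6)·n^{3(1−α)} = (1³/6)·n^{1} → ∞; triangles are abundant w.h.p.

E[X] ≈ 12.3377; in regime p = Θ(1/n^{2/3}) E[X] diverges (above the triangle threshold p ~ 1/n).


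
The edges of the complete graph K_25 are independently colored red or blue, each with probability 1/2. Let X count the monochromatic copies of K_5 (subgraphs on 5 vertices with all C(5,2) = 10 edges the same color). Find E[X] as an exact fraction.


Let X = Σ_S X_S over the C(25, 5) = 53130 subsets S of size 5, where X_S = 1 if the K_5 on S is monochromatic.
For a fixed S, the K_5 on S has C(5, 2) = 10 edges. P[all 10 edges red] = (1/2)^10, and likewise for blue, so P[monochromatic] = 2·(1/2)^10 = 2^{1 − 10} = 1/512.
Summing: E[X] = C(25, 5) · 2^{1 − 10} = 53130 · 1/512 = 26565/256.
Numerically: E[X] ≈ 103.7695.

E[X] = C(25,5)·2^(1−C(5,2)) = 26565/256 ≈ 103.7695.


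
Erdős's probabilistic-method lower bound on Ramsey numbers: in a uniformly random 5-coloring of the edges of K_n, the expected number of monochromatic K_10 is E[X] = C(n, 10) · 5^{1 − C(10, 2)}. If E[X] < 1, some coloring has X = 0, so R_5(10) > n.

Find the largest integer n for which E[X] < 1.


We need C(n, 10) · 5^{1 − 45} < 1, i.e. C(n, 10) < 5^{45 − 1} = 5684341886080801486968994140625.
Check values of n near the boundary:
  n = 5388: C(5388, 10) = 5634865093375880654852250419586; 5634865093375880654852250419586 < 5684341886080801486968994140625? YES
  n = 5389: C(5389, 10) = 5645340767466558997768874792926; 5645340767466558997768874792926 < 5684341886080801486968994140625? YES
  n = 5390: C(5390, 10) = 5655833965919099070255434039753; 5655833965919099070255434039753 < 5684341886080801486968994140625? YES
  n = 5391: C(5391, 10) = 5666344714787188828795213697883; 5666344714787188828795213697883 < 5684341886080801486968994140625? YES
  n = 5392: C(5392, 10) = 5676873040158402483252283957448; 5676873040158402483252283957448 < 5684341886080801486968994140625? YES
  n = 5393: C(5393, 10) = 5687418968154238267170642278008; 5687418968154238267170642278008 < 5684341886080801486968994140625? NO
  n = 5394: C(5394, 10) = 5697982524930156243149785372878; 5697982524930156243149785372878 < 5684341886080801486968994140625? NO
The largest n with C(n, 10) < 5684341886080801486968994140625 is n = 5392 (where E[X] = 5676873040158402483252283957448/5684341886080801486968994140625 ≈ 0.9987). Hence R_5(10) > 5392, i.e. R_5(10) ≥ 5393.

Largest n = 5392; hence R_5(10) > 5392.


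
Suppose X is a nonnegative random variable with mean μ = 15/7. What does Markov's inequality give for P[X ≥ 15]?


μ = E[X] = 15/7, a = 15.
Markov: P[X ≥ 15] ≤ μ/a = (15/7)/15 = 1/7.
Numerically: ≈ 0.1429.
(Since a = 15 > μ = 2.1429, the bound 1/7 is < 1 and informative.)

P[X ≥ 15] ≤ 1/7 ≈ 0.1429.


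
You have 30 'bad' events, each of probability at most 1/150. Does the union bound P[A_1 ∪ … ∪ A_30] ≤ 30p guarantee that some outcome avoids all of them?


Union bound: P[∪_{i=1}^{30} A_i] ≤ Σ_i P[A_i] ≤ 30·p = 30·(1/150) = 1/5.
Numerically: 1/5 ≈ 0.2000000.
Is 1/5 < 1? YES.
Since P[∪ A_i] ≤ 1/5 < 1, the complement has P[∩ A_i^c] ≥ 1 − 1/5 = 4/5 > 0, so some outcome avoids every A_i.

30·p = 1/5 ≈ 0.2000000; existence CERTIFIED by the union bound.


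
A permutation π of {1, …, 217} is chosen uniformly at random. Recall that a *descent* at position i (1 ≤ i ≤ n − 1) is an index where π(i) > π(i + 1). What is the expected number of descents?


Write X = Σ X_I over i = 1, …, 216, with X_I the indicator of one descent.
There are 216 indicators.
For each fixed i, the pair (π(i), π(i+1)) is a uniformly random ordered pair of distinct values from {1, …, 217}; by symmetry P[π(i) > π(i+1)] = 1/2.
By linearity: E[X] = 216 · (1/2) = (217 − 1) · (1/2) = 108 ≈ 108.0000.

E[X] = 108 = 108.0000.


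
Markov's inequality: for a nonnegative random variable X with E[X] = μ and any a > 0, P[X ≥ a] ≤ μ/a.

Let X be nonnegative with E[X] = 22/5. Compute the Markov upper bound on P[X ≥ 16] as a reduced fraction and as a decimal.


μ = E[X] = 22/5, a = 16.
Markov: P[X ≥ 16] ≤ μ/a = (22/5)/16 = 11/40.
Numerically: ≈ 0.27500.
(Since a = 16 > μ = 4.40000, the bound 11/40 is < 1 and informative.)

P[X ≥ 16] ≤ 11/40 ≈ 0.27500.


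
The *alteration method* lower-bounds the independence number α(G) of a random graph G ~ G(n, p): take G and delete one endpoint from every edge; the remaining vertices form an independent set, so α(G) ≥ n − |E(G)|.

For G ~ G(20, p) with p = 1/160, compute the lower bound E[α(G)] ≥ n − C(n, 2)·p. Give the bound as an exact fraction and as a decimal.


E[|E(G)|] = C(20, 2)·p = 190 · (1/160) = 19/16.
E[α(G)] ≥ n − E[|E(G)|] = 20 − 19/16 = 301/16.
Numerically: ≈ 18.812.
(This is only a lower bound; the true E[α(G)] may be larger.)

E[α(G)] ≥ 301/16 ≈ 18.812.


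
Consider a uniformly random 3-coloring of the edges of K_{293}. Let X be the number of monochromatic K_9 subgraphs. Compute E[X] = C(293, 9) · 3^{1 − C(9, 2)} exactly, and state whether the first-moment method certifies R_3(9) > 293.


E[X] = C(293, 9) · 3^{1 − 36} = 38740172144007620 · 3^{−35} = 38740172144007620/50031545098999707.
As a reduced fraction: E[X] = 38740172144007620/50031545098999707 ≈ 0.77431.
Is E[X] < 1? YES.
Since E[X] < 1, there exists a 3-coloring of K_{293} with no monochromatic K_9; hence R_3(9) > 293.

E[X] = 38740172144007620/50031545098999707 ≈ 0.77431; E[X] < 1, so R_3(9) > 293.


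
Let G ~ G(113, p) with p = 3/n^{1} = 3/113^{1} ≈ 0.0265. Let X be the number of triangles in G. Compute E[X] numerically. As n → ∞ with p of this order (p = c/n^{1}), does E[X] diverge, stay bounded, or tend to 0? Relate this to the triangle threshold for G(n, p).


Number of potential triangles: C(113, 3) = 234136.
Each occurs with probability p³ ≈ (0.0265)³ ≈ 1.87124e-05.
By linearity: E[X] = C(113, 3)·p³ ≈ 234136 · 1.87124e-05 ≈ 4.381.
Here α = 1, so p = 3/n is exactly at the triangle threshold p ~ 1/n. Asymptotically E[X] → c³/6 = 3³/6 = 9/2 ≈ 4.500, a bounded constant. In this regime the triangle count is asymptotically Poisson(c³/6).

E[X] ≈ 4.381; in regime p = Θ(1/n^{1}) E[X] stays bounded (at the triangle threshold p ~ 1/n).


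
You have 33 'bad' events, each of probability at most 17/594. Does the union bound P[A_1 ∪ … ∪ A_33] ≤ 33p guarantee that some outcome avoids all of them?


Union bound: P[∪_{i=1}^{33} A_i] ≤ Σ_i P[A_i] ≤ 33·p = 33·(17/594) = 17/18.
Numerically: 17/18 ≈ 0.94444.
Is 17/18 < 1? YES.
Since P[∪ A_i] ≤ 17/18 < 1, the complement has P[∩ A_i^c] ≥ 1 − 17/18 = 1/18 > 0, so some outcome avoids every A_i.

33·p = 17/18 ≈ 0.94444; existence CERTIFIED by the union bound.


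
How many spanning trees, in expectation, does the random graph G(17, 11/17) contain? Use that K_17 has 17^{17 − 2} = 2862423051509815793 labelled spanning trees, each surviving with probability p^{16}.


K_17 has 17^{17 − 2} = 2862423051509815793 labelled spanning trees.
For each such spanning tree H, let X_H = 1 if all 16 edges of H are present in G. Then P[X_H = 1] = p^{16} = (11/17)^{16} = 45949729863572161/48661191875666868481.
By linearity: E[X] = Σ_H E[X_H] = 2862423051509815793 · p^{16} = 2862423051509815793 · 45949729863572161/48661191875666868481 = 45949729863572161/17.
Numerically: E[X] ≈ 2.70293e+15.

E[X] = 2862423051509815793 · (11/17)^{16} = 45949729863572161/17 ≈ 2.70293e+15.


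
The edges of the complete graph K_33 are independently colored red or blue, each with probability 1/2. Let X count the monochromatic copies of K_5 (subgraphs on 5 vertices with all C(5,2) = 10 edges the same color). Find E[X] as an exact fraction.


Let X = Σ_S X_S over the C(33, 5) = 237336 subsets S of size 5, where X_S = 1 if the K_5 on S is monochromatic.
For a fixed S, the K_5 on S has C(5, 2) = 10 edges. P[all 10 edges red] = (1/2)^10, and likewise for blue, so P[monochromatic] = 2·(1/2)^10 = 2^{1 − 10} = 1/512.
By linearity of expectation: E[X] = C(33, 5) · 2^{1 − 10} = 237336 · 1/512 = 29667/64.
Numerically: E[X] ≈ 463.547.

E[X] = C(33,5)·2^(1−C(5,2)) = 29667/64 ≈ 463.547.


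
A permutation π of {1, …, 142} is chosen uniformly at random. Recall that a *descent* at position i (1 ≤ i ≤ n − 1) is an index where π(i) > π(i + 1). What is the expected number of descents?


Write X = Σ X_I over i = 1, …, 141, with X_I the indicator of one descent.
There are 141 indicators.
For each fixed i, the pair (π(i), π(i+1)) is a uniformly random ordered pair of distinct values from {1, …, 142}; by symmetry P[π(i) > π(i+1)] = 1/2.
By linearity: E[X] = 141 · (1/2) = (142 − 1) · (1/2) = 141/2 ≈ 70.50000.

E[X] = 141/2 = 70.50000.


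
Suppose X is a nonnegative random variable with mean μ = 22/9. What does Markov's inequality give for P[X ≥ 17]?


μ = E[X] = 22/9, a = 17.
Markov: P[X ≥ 17] ≤ μ/a = (22/9)/17 = 22/153.
Numerically: ≈ 0.143791.
(Since a = 17 > μ = 2.444444, the bound 22/153 is < 1 and informative.)

P[X ≥ 17] ≤ 22/153 ≈ 0.143791.


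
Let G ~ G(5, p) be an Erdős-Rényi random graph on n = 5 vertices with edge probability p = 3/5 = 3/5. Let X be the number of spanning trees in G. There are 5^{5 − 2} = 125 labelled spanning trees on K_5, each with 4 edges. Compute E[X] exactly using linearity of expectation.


K_5 has 5^{5 − 2} = 125 labelled spanning trees.
For each such spanning tree H, let X_H = 1 if all 4 edges of H are present in G. Then P[X_H = 1] = p^{4} = (3/5)^{4} = 81/625.
By linearity: E[X] = Σ_H E[X_H] = 125 · p^{4} = 125 · 81/625 = 81/5.
Numerically: E[X] ≈ 16.2.

E[X] = 125 · (3/5)^{4} = 81/5 ≈ 16.2.


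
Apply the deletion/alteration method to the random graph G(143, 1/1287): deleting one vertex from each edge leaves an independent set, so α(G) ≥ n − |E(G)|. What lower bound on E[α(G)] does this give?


E[|E(G)|] = C(143, 2)·p = 10153 · (1/1287) = 71/9.
E[α(G)] ≥ n − E[|E(G)|] = 143 − 71/9 = 1216/9.
Numerically: ≈ 135.111111.
(This is only a lower bound; the true E[α(G)] may be larger.)

E[α(G)] ≥ 1216/9 ≈ 135.111111.


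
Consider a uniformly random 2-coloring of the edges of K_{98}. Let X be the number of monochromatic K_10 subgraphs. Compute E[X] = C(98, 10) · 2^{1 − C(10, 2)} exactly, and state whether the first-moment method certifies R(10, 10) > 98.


E[X] = C(98, 10) · 2^{1 − 45} = 14005614014756 · 2^{−44} = 14005614014756/17592186044416.
As a reduced fraction: E[X] = 3501403503689/4398046511104 ≈ 0.7961.
Is E[X] < 1? YES.
Since E[X] < 1, there exists a 2-coloring of K_{98} with no monochromatic K_10; hence R(10, 10) > 98.

E[X] = 3501403503689/4398046511104 ≈ 0.7961; E[X] < 1, so R(10, 10) > 98.


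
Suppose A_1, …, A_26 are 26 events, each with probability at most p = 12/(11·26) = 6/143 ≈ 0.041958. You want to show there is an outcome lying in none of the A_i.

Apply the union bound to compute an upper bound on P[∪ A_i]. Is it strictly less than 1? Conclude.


Union bound: P[∪_{i=1}^{26} A_i] ≤ Σ_i P[A_i] ≤ 26·p = 26·(6/143) = 12/11.
Numerically: 12/11 ≈ 1.090909.
Is 12/11 < 1? NO.
Since the bound 12/11 is ≥ 1, the union bound is uninformative here; it does NOT by itself certify existence.

26·p = 12/11 ≈ 1.090909; existence NOT certified by the union bound.


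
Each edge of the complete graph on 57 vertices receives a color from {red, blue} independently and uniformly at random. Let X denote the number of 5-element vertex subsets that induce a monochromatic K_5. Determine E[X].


Let X = Σ_S X_S over the C(57, 5) = 4187106 subsets S of size 5, where X_S = 1 if the K_5 on S is monochromatic.
For a fixed S, the K_5 on S has C(5, 2) = 10 edges. P[all 10 edges red] = (1/2)^10, and likewise for blue, so P[monochromatic] = 2·(1/2)^10 = 2^{1 − 10} = 1/512.
Summing: E[X] = C(57, 5) · 2^{1 − 10} = 4187106 · 1/512 = 2093553/256.
Numerically: E[X] ≈ 8177.9414.

E[X] = C(57,5)·2^(1−C(5,2)) = 2093553/256 ≈ 8177.9414.


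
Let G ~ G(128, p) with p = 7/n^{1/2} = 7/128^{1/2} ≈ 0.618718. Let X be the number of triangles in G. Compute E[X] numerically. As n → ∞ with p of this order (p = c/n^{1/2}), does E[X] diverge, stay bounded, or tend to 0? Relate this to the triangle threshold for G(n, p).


Number of potential triangles: C(128, 3) = 341376.
Each occurs with probability p³ ≈ (0.618718)³ ≈ 2.36853150e-01.
By linearity: E[X] = C(128, 3)·p³ ≈ 341376 · 2.36853150e-01 ≈ 80855.981050.
Since α = 1/2 < 1, p = c/n^{1/2} ≫ 1/n is above the triangle threshold p ~ 1/n. Asymptotically E[X] ~ (c³/6)·n^{3(1−α)} = (7³/6)·n^{1.5} → ∞; triangles are abundant w.h.p.

E[X] ≈ 80855.981050; in regime p = Θ(1/n^{1/2}) E[X] diverges (above the triangle threshold p ~ 1/n).


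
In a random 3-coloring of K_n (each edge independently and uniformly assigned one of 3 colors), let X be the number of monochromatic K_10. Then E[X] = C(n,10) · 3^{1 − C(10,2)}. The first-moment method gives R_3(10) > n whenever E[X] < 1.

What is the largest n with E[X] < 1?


We need C(n, 10) · 3^{1 − 45} < 1, i.e. C(n, 10) < 3^{45 − 1} = 984770902183611232881.
Check values of n near the boundary:
  n = 572: C(572, 10) = 954640815642161682606; 954640815642161682606 < 984770902183611232881? YES
  n = 573: C(573, 10) = 971597135635805762226; 971597135635805762226 < 984770902183611232881? YES
  n = 574: C(574, 10) = 988824035203816502691; 988824035203816502691 < 984770902183611232881? NO
  n = 575: C(575, 10) = 1006325345561406175305; 1006325345561406175305 < 984770902183611232881? NO
  n = 576: C(576, 10) = 1024104945306307344480; 1024104945306307344480 < 984770902183611232881? NO
The largest n with C(n, 10) < 984770902183611232881 is n = 573 (where E[X] = 35985079097622435638/36472996377170786403 ≈ 0.9866225). Hence R_3(10) > 573, i.e. R_3(10) ≥ 574.

Largest n = 573; hence R_3(10) > 573.


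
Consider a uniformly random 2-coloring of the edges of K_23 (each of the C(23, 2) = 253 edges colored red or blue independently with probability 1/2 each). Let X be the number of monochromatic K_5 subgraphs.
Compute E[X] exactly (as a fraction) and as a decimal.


Let X = Σ_S X_S over the C(23, 5) = 33649 subsets S of size 5, where X_S = 1 if the K_5 on S is monochromatic.
For a fixed S, the K_5 on S has C(5, 2) = 10 edges. P[all 10 edges red] = (1/2)^10, and likewise for blue, so P[monochromatic] = 2·(1/2)^10 = 2^{1 − 10} = 1/512.
By linearity of expectation: E[X] = C(23, 5) · 2^{1 − 10} = 33649 · 1/512 = 33649/512.
Numerically: E[X] ≈ 65.721.

E[X] = C(23,5)·2^(1−C(5,2)) = 33649/512 ≈ 65.721.


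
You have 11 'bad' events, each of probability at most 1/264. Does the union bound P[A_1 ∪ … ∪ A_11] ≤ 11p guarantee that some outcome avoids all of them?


Union bound: P[∪_{i=1}^{11} A_i] ≤ Σ_i P[A_i] ≤ 11·p = 11·(1/264) = 1/24.
Numerically: 1/24 ≈ 0.0416667.
Is 1/24 < 1? YES.
Since P[∪ A_i] ≤ 1/24 < 1, the complement has P[∩ A_i^c] ≥ 1 − 1/24 = 23/24 > 0, so some outcome avoids every A_i.

11·p = 1/24 ≈ 0.0416667; existence CERTIFIED by the union bound.


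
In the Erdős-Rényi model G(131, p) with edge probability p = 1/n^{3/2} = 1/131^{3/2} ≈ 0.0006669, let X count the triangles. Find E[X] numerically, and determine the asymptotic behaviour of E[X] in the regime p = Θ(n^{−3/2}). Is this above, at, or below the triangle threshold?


Number of potential triangles: C(131, 3) = 366145.
Each occurs with probability p³ ≈ (0.0006669)³ ≈ 2.966738e-10.
By linearity: E[X] = C(131, 3)·p³ ≈ 366145 · 2.966738e-10 ≈ 0.0001.
Since α = 3/2 > 1, p = c/n^{3/2} = o(1/n) is below the triangle threshold p ~ 1/n. Asymptotically E[X] ~ (c³/6)·n^{3(1−α)} = (1³/6)·n^{-1.5} → 0, so by Markov's inequality G has no triangles w.h.p.

E[X] ≈ 0.0001; in regime p = Θ(1/n^{3/2}) E[X] tends to 0 (below the triangle threshold p ~ 1/n).


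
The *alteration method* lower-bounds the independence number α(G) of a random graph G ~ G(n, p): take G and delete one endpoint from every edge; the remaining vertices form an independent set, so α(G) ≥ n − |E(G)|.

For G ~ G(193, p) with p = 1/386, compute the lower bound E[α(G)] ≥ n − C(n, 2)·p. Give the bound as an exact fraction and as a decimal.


E[|E(G)|] = C(193, 2)·p = 18528 · (1/386) = 48.
E[α(G)] ≥ n − E[|E(G)|] = 193 − 48 = 145.
Numerically: ≈ 145.000000.
(This is only a lower bound; the true E[α(G)] may be larger.)

E[α(G)] ≥ 145 ≈ 145.000000.


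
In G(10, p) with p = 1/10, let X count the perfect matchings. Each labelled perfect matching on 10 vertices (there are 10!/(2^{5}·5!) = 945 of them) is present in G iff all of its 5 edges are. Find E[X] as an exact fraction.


K_10 has 10!/(2^{5}·5!) = 945 labelled perfect matchings.
For each such perfect matching H, let X_H = 1 if all 5 edges of H are present in G. Then P[X_H = 1] = p^{5} = (1/10)^{5} = 1/100000.
By linearity of expectation: E[X] = Σ_H E[X_H] = 945 · p^{5} = 945 · 1/100000 = 189/20000.
Numerically: E[X] ≈ 0.00945.

E[X] = 945 · (1/10)^{5} = 189/20000 ≈ 0.00945.


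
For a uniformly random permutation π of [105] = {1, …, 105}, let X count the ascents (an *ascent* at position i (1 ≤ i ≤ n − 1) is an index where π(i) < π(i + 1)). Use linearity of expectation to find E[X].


Write X = Σ X_I over i = 1, …, 104, with X_I the indicator of one ascent.
There are 104 indicators.
For each fixed i, the pair (π(i), π(i+1)) is a uniformly random ordered pair of distinct values from {1, …, 105}; by symmetry P[π(i) < π(i+1)] = 1/2.
By linearity: E[X] = 104 · (1/2) = (105 − 1) · (1/2) = 52 ≈ 52.0000.

E[X] = 52 = 52.0000.


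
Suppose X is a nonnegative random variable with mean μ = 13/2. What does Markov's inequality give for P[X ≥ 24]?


μ = E[X] = 13/2, a = 24.
Markov: P[X ≥ 24] ≤ μ/a = (13/2)/24 = 13/48.
Numerically: ≈ 0.2708.
(Since a = 24 > μ = 6.5000, the bound 13/48 is < 1 and informative.)

P[X ≥ 24] ≤ 13/48 ≈ 0.2708.


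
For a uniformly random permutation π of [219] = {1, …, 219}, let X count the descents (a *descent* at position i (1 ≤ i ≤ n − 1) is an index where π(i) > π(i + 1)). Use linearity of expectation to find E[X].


Write X = Σ X_I over i = 1, …, 218, with X_I the indicator of one descent.
There are 218 indicators.
For each fixed i, the pair (π(i), π(i+1)) is a uniformly random ordered pair of distinct values from {1, …, 219}; by symmetry P[π(i) > π(i+1)] = 1/2.
By linearity: E[X] = 218 · (1/2) = (219 − 1) · (1/2) = 109 ≈ 109.000.

E[X] = 109 = 109.000.


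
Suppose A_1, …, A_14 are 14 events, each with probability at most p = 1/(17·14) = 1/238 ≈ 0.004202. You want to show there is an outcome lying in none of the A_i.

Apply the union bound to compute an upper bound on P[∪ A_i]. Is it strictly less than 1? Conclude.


Union bound: P[∪_{i=1}^{14} A_i] ≤ Σ_i P[A_i] ≤ 14·p = 14·(1/238) = 1/17.
Numerically: 1/17 ≈ 0.058824.
Is 1/17 < 1? YES.
Since P[∪ A_i] ≤ 1/17 < 1, the complement has P[∩ A_i^c] ≥ 1 − 1/17 = 16/17 > 0, so some outcome avoids every A_i.

14·p = 1/17 ≈ 0.058824; existence CERTIFIED by the union bound.


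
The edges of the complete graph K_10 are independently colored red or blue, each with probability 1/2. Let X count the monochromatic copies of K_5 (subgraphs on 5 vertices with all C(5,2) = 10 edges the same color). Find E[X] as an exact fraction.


Let X = Σ_S X_S over the C(10, 5) = 252 subsets S of size 5, where X_S = 1 if the K_5 on S is monochromatic.
For a fixed S, the K_5 on S has C(5, 2) = 10 edges. P[all 10 edges red] = (1/2)^10, and likewise for blue, so P[monochromatic] = 2·(1/2)^10 = 2^{1 − 10} = 1/512.
By linearity of expectation: E[X] = C(10, 5) · 2^{1 − 10} = 252 · 1/512 = 63/128.
Numerically: E[X] ≈ 0.492188.

E[X] = C(10,5)·2^(1−C(5,2)) = 63/128 ≈ 0.492188.


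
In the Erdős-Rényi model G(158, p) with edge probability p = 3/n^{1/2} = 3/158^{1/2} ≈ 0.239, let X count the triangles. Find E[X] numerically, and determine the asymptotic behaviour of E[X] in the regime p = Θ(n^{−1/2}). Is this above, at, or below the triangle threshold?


Number of potential triangles: C(158, 3) = 644956.
Each occurs with probability p³ ≈ (0.239)³ ≈ 1.35950e-02.
By linearity: E[X] = C(158, 3)·p³ ≈ 644956 · 1.35950e-02 ≈ 8768.155.
Since α = 1/2 < 1, p = c/n^{1/2} ≫ 1/n is above the triangle threshold p ~ 1/n. Asymptotically E[X] ~ (c³/6)·n^{3(1−α)} = (3³/6)·n^{1.5} → ∞; triangles are abundant w.h.p.

E[X] ≈ 8768.155; in regime p = Θ(1/n^{1/2}) E[X] diverges (above the triangle threshold p ~ 1/n).


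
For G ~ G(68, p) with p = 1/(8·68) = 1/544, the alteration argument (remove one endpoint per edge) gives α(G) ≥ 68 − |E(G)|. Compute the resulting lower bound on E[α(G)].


E[|E(G)|] = C(68, 2)·p = 2278 · (1/544) = 67/16.
E[α(G)] ≥ n − E[|E(G)|] = 68 − 67/16 = 1021/16.
Numerically: ≈ 63.812500.
(This is only a lower bound; the true E[α(G)] may be larger.)

E[α(G)] ≥ 1021/16 ≈ 63.812500.


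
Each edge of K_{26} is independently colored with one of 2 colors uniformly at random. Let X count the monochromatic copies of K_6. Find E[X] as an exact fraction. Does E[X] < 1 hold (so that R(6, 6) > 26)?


E[X] = C(26, 6) · 2^{1 − 15} = 230230 · 2^{−14} = 230230/16384.
As a reduced fraction: E[X] = 115115/8192 ≈ 14.052124.
Is E[X] < 1? NO.
Since E[X] ≥ 1, the first-moment bound is inconclusive at n = 26; it does NOT by itself certify R(6, 6) > 26.

E[X] = 115115/8192 ≈ 14.052124; E[X] ≥ 1; first-moment method inconclusive here.


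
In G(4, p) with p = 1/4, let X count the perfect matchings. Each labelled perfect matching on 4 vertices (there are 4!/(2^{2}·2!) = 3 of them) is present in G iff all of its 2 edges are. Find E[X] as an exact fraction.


K_4 has 4!/(2^{2}·2!) = 3 labelled perfect matchings.
For each such perfect matching H, let X_H = 1 if all 2 edges of H are present in G. Then P[X_H = 1] = p^{2} = (1/4)^{2} = 1/16.
By linearity: E[X] = Σ_H E[X_H] = 3 · p^{2} = 3 · 1/16 = 3/16.
Numerically: E[X] ≈ 0.1875.

E[X] = 3 · (1/4)^{2} = 3/16 ≈ 0.1875.


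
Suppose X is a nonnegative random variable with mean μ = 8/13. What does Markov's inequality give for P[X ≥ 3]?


μ = E[X] = 8/13, a = 3.
Markov: P[X ≥ 3] ≤ μ/a = (8/13)/3 = 8/39.
Numerically: ≈ 0.20513.
(Since a = 3 > μ = 0.61538, the bound 8/39 is < 1 and informative.)

P[X ≥ 3] ≤ 8/39 ≈ 0.20513.


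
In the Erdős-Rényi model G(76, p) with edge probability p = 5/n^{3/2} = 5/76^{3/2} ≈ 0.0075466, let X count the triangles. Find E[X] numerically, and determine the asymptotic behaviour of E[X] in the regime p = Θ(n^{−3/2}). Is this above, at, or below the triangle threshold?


Number of potential triangles: C(76, 3) = 70300.
Each occurs with probability p³ ≈ (0.0075466)³ ≈ 4.2978262e-07.
By linearity: E[X] = C(76, 3)·p³ ≈ 70300 · 4.2978262e-07 ≈ 0.03021.
Since α = 3/2 > 1, p = c/n^{3/2} = o(1/n) is below the triangle threshold p ~ 1/n. Asymptotically E[X] ~ (c³/6)·n^{3(1−α)} = (5³/6)·n^{-1.5} → 0, so by Markov's inequality G has no triangles w.h.p.

E[X] ≈ 0.03021; in regime p = Θ(1/n^{3/2}) E[X] tends to 0 (below the triangle threshold p ~ 1/n).


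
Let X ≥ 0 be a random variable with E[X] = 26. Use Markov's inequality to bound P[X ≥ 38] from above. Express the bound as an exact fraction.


μ = E[X] = 26, a = 38.
Markov: P[X ≥ 38] ≤ μ/a = (26)/38 = 13/19.
Numerically: ≈ 0.6842.
(Since a = 38 > μ = 26.0000, the bound 13/19 is < 1 and informative.)

P[X ≥ 38] ≤ 13/19 ≈ 0.6842.


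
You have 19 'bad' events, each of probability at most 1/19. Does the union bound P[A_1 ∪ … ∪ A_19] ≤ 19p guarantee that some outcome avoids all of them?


Union bound: P[∪_{i=1}^{19} A_i] ≤ Σ_i P[A_i] ≤ 19·p = 19·(1/19) = 1.
Numerically: 1 ≈ 1.0000000.
Is 1 < 1? NO.
Since the bound 1 is ≥ 1, the union bound is uninformative here; it does NOT by itself certify existence.

19·p = 1 ≈ 1.0000000; existence NOT certified by the union bound.


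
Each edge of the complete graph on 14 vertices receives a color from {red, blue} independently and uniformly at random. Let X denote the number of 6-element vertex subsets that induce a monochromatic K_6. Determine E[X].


Let X = Σ_S X_S over the C(14, 6) = 3003 subsets S of size 6, where X_S = 1 if the K_6 on S is monochromatic.
For a fixed S, the K_6 on S has C(6, 2) = 15 edges. P[all 15 edges red] = (1/2)^15, and likewise for blue, so P[monochromatic] = 2·(1/2)^15 = 2^{1 − 15} = 1/16384.
Summing: E[X] = C(14, 6) · 2^{1 − 15} = 3003 · 1/16384 = 3003/16384.
Numerically: E[X] ≈ 0.183.

E[X] = C(14,6)·2^(1−C(6,2)) = 3003/16384 ≈ 0.183.


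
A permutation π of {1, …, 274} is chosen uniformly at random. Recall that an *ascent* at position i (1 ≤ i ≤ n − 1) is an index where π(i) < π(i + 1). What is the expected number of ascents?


Write X = Σ X_I over i = 1, …, 273, with X_I the indicator of one ascent.
There are 273 indicators.
For each fixed i, the pair (π(i), π(i+1)) is a uniformly random ordered pair of distinct values from {1, …, 274}; by symmetry P[π(i) < π(i+1)] = 1/2.
By linearity: E[X] = 273 · (1/2) = (274 − 1) · (1/2) = 273/2 ≈ 136.500000.

E[X] = 273/2 = 136.500000.


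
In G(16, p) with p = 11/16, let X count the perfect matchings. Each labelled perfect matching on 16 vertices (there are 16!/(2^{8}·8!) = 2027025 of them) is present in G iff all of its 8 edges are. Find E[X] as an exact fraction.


K_16 has 16!/(2^{8}·8!) = 2027025 labelled perfect matchings.
For each such perfect matching H, let X_H = 1 if all 8 edges of H are present in G. Then P[X_H = 1] = p^{8} = (11/16)^{8} = 214358881/4294967296.
Summing the indicators: E[X] = Σ_H E[X_H] = 2027025 · p^{8} = 2027025 · 214358881/4294967296 = 434510810759025/4294967296.
Numerically: E[X] ≈ 1.012e+05.

E[X] = 2027025 · (11/16)^{8} = 434510810759025/4294967296 ≈ 1.012e+05.


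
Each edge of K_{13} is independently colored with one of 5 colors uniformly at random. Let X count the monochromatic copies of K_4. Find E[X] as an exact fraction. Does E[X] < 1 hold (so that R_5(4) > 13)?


E[X] = C(13, 4) · 5^{1 − 6} = 715 · 5^{−5} = 715/3125.
As a reduced fraction: E[X] = 143/625 ≈ 0.22880.
Is E[X] < 1? YES.
Since E[X] < 1, there exists a 5-coloring of K_{13} with no monochromatic K_4; hence R_5(4) > 13.

E[X] = 143/625 ≈ 0.22880; E[X] < 1, so R_5(4) > 13.


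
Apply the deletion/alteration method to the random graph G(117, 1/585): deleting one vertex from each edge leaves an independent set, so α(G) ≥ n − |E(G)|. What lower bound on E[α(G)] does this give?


E[|E(G)|] = C(117, 2)·p = 6786 · (1/585) = 58/5.
E[α(G)] ≥ n − E[|E(G)|] = 117 − 58/5 = 527/5.
Numerically: ≈ 105.400000.
(This is only a lower bound; the true E[α(G)] may be larger.)

E[α(G)] ≥ 527/5 ≈ 105.400000.


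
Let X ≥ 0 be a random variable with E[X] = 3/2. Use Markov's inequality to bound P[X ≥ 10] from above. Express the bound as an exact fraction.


μ = E[X] = 3/2, a = 10.
Markov: P[X ≥ 10] ≤ μ/a = (3/2)/10 = 3/20.
Numerically: ≈ 0.150000.
(Since a = 10 > μ = 1.500000, the bound 3/20 is < 1 and informative.)

P[X ≥ 10] ≤ 3/20 ≈ 0.150000.


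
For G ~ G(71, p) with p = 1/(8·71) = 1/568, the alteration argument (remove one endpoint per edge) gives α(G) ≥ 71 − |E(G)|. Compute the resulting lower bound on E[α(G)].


E[|E(G)|] = C(71, 2)·p = 2485 · (1/568) = 35/8.
E[α(G)] ≥ n − E[|E(G)|] = 71 − 35/8 = 533/8.
Numerically: ≈ 66.62500.
(This is only a lower bound; the true E[α(G)] may be larger.)

E[α(G)] ≥ 533/8 ≈ 66.62500.


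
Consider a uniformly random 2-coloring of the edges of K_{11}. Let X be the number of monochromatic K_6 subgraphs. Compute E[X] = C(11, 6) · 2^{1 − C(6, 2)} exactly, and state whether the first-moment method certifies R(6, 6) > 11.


E[X] = C(11, 6) · 2^{1 − 15} = 462 · 2^{−14} = 462/16384.
As a reduced fraction: E[X] = 231/8192 ≈ 0.028198.
Is E[X] < 1? YES.
Since E[X] < 1, there exists a 2-coloring of K_{11} with no monochromatic K_6; hence R(6, 6) > 11.

E[X] = 231/8192 ≈ 0.028198; E[X] < 1, so R(6, 6) > 11.


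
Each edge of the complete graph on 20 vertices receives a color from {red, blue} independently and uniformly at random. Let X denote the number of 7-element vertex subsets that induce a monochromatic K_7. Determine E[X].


Let X = Σ_S X_S over the C(20, 7) = 77520 subsets S of size 7, where X_S = 1 if the K_7 on S is monochromatic.
For a fixed S, the K_7 on S has C(7, 2) = 21 edges. P[all 21 edges red] = (1/2)^21, and likewise for blue, so P[monochromatic] = 2·(1/2)^21 = 2^{1 − 21} = 1/1048576.
By linearity: E[X] = C(20, 7) · 2^{1 − 21} = 77520 · 1/1048576 = 4845/65536.
Numerically: E[X] ≈ 0.07393.

E[X] = C(20,7)·2^(1−C(7,2)) = 4845/65536 ≈ 0.07393.


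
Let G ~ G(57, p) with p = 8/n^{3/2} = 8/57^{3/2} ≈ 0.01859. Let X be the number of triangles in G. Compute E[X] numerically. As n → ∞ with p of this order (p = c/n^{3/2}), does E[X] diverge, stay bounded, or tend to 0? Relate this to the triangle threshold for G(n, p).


Number of potential triangles: C(57, 3) = 29260.
Each occurs with probability p³ ≈ (0.01859)³ ≈ 6.424408e-06.
By linearity: E[X] = C(57, 3)·p³ ≈ 29260 · 6.424408e-06 ≈ 0.1880.
Since α = 3/2 > 1, p = c/n^{3/2} = o(1/n) is below the triangle threshold p ~ 1/n. Asymptotically E[X] ~ (c³/6)·n^{3(1−α)} = (8³/6)·n^{-1.5} → 0, so by Markov's inequality G has no triangles w.h.p.

E[X] ≈ 0.1880; in regime p = Θ(1/n^{3/2}) E[X] tends to 0 (below the triangle threshold p ~ 1/n).


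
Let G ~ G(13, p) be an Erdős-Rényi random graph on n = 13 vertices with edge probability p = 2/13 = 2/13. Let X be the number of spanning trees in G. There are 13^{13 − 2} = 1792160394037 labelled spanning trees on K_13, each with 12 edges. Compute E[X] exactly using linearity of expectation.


K_13 has 13^{13 − 2} = 1792160394037 labelled spanning trees.
For each such spanning tree H, let X_H = 1 if all 12 edges of H are present in G. Then P[X_H = 1] = p^{12} = (2/13)^{12} = 4096/23298085122481.
By linearity: E[X] = Σ_H E[X_H] = 1792160394037 · p^{12} = 1792160394037 · 4096/23298085122481 = 4096/13.
Numerically: E[X] ≈ 315.1.

E[X] = 1792160394037 · (2/13)^{12} = 4096/13 ≈ 315.1.
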